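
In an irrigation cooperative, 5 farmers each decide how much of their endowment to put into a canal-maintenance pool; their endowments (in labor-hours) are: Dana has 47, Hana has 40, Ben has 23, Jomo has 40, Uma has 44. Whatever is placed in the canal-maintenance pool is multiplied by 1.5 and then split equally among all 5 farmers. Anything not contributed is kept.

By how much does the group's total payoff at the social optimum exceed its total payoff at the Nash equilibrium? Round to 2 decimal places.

The private return per contributed unit is 1.5/5 = 0.3000 < 1 for every player regardless of endowment, so the Nash equilibrium is zero contribution and the group total is Σ E_j = 47 + 40 + 23 + 40 + 44 = 194.
Each contributed unit returns 1.500 to the group, so the social optimum is full contribution by everyone: group total = 1.500 × 194 = 291.00.
Efficiency loss = (1.500 − 1) × 194 = 97.00.

97.00 labor-hours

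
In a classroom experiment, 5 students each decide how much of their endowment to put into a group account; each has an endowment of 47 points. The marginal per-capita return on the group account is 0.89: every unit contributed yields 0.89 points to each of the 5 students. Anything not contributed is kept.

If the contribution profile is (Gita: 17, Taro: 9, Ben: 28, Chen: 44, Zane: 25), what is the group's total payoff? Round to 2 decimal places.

Total contributed: 17 + 9 + 28 + 44 + 25 = 123; total kept: 5 × 47 − 123 = 112.
The group account pays out 0.89 × 5 × 123 = 547.35 in aggregate.
Group total = 112 + 547.35 = 659.35.

659.35 points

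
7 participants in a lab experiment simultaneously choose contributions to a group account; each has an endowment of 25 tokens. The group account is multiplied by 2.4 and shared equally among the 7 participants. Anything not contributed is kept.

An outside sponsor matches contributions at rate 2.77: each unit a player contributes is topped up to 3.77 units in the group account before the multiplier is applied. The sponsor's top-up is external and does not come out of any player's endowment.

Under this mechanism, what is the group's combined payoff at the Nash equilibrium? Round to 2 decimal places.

The effective private return per unit is now 2.4 × 3.77 / 7 = 1.2926 > 1, so every player's dominant strategy flips to full contribution.
At the Nash equilibrium everyone contributes 25. Group total payoff = 2.4 × 3.77 × 175 = 1583.40.

1583.40 tokens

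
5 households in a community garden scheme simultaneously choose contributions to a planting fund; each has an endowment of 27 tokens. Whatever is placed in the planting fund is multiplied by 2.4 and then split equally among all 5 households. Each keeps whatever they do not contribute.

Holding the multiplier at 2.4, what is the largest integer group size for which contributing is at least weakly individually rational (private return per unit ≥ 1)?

Private return per unit is 2.4/(group size), which is ≥ 1 whenever the group size is ≤ 2.4.
The largest such integer is 2.

2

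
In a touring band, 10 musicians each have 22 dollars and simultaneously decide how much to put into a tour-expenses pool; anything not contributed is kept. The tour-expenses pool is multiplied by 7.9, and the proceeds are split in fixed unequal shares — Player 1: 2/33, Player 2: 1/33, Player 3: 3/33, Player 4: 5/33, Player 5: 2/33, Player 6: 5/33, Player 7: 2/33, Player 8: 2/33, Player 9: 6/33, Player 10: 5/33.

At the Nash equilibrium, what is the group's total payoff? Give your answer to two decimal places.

827.20 dollars

For player j, contributing a unit is worthwhile iff 7.9 × (j's share) ≥ 1, i.e. iff j's share is at least 0.1266.
Player 4, Player 6, Player 9 and Player 10 clear that bar, contributing 22 each; the remaining 6 contribute 0. Total contributed: 88.
The tour-expenses pool pays out 7.9 × 88 = 695.20 in total (split across the unequal shares, but the aggregate is all that matters for the group sum).
The 6 free-riders keep 22 each, adding 132. Group total = 132 + 695.20 = 827.20.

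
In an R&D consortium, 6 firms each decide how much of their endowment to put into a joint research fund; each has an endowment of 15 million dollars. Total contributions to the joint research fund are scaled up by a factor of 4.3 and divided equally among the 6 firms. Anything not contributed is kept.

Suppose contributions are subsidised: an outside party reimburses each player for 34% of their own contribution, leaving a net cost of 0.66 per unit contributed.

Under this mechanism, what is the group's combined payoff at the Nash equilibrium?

Under the mechanism each unit contributed yields (4.3/6) / 0.66 = 1.0859 back to its contributor per unit of net cost, which exceeds 1, making full contribution the dominant choice for everyone.
So the Nash equilibrium is full contribution by all 6; the group earns 6 × (15 × 0.34 + 4.3 × 15) = 417.60.

417.60 million dollars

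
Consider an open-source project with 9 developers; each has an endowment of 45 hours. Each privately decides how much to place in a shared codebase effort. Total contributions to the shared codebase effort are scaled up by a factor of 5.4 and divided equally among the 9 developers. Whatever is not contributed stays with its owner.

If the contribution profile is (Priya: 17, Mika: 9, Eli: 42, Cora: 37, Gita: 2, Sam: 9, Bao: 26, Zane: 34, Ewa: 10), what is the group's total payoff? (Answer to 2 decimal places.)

Total contributed: 17 + 9 + 42 + 37 + 2 + 9 + 26 + 34 + 10 = 186; total kept: 9 × 45 − 186 = 219.
The shared codebase effort pays out 5.4 × 186 = 1004.40 in aggregate.
Group total = 219 + 1004.40 = 1223.40.

1223.40 hours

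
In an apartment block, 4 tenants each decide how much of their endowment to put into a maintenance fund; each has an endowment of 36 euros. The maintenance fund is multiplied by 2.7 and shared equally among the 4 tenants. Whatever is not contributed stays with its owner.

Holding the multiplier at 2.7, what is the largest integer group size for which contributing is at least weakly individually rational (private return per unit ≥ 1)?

Private return per unit is 2.7/(group size), which is ≥ 1 whenever the group size is ≤ 2.7.
The largest such integer is 2.

2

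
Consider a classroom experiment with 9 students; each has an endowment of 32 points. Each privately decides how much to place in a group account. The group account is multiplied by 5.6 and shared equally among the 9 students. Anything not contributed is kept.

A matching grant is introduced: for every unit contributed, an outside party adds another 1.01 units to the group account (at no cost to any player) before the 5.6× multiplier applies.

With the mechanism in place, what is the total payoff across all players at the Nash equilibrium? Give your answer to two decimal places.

3241.73 points

The effective private return per unit is now 5.6 × 2.01 / 9 = 1.2507 > 1, so every player's dominant strategy flips to full contribution.
At the Nash equilibrium everyone contributes 32. Group total payoff = 5.6 × 2.01 × 288 = 3241.73.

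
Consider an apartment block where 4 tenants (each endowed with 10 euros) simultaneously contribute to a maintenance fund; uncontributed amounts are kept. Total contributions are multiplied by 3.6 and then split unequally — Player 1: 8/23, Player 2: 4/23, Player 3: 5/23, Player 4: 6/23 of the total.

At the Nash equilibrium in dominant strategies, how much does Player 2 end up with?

16.26 euros

Player j's private return per contributed unit is 3.6 × (j's share). Contributing is weakly dominant for j when that share is at least 1/3.6 = 0.2778, and contributing 0 is dominant otherwise.
The only share above 0.2778 is Player 1's 8/23, contributing 10; the remaining 3 contribute 0. Total contributed: 10.
Player 2 keeps 10 and receives 3.6 × 10 × 4/23 = 6.26 from the maintenance fund, for a payoff of 16.26.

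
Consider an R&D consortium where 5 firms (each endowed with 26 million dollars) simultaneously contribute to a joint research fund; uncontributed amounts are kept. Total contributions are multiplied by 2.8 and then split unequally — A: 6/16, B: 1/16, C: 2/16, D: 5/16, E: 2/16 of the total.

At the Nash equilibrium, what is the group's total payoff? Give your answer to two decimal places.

176.80 million dollars

Each unit j contributes comes back to j as 2.8 × (j's share), so j prefers to contribute only if that share exceeds 1/2.8 = 0.3571; otherwise keeping the unit dominates.
Only A (6/16) clears that bar, contributing 26; the remaining 4 contribute 0. Total contributed: 26.
The joint research fund pays out 2.8 × 26 = 72.80 in total (split across the unequal shares, but the aggregate is all that matters for the group sum).
The 4 free-riders keep 26 each, adding 104. Group total = 104 + 72.80 = 176.80.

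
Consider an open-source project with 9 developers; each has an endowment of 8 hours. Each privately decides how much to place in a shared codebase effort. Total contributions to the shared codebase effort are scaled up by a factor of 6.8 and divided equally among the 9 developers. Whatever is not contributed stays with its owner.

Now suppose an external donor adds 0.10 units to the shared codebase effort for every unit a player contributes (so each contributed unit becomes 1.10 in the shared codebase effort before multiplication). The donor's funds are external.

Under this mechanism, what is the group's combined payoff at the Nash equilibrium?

The effective private return is 6.8 × 1.10 / 9 = 0.8311, which is still under 1, so the mechanism doesn't change anyone's dominant strategy: zero contribution.
Everyone keeps their endowment and the group total is 9 × 8 = 72.

72.00 hours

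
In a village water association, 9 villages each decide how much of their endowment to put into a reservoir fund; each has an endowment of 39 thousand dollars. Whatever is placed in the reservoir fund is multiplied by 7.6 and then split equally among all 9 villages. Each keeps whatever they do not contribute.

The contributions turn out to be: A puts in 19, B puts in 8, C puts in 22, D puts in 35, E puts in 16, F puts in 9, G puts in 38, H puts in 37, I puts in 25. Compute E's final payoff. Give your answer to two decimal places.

199.49 thousand dollars

Total contributed: 19 + 8 + 22 + 35 + 16 + 9 + 38 + 37 + 25 = 209.
Each receives 7.6 × 209 / 9 = 176.49 from the reservoir fund.
E keeps 39 − 16 = 23, so E's payoff is 23 + 176.49 = 199.49.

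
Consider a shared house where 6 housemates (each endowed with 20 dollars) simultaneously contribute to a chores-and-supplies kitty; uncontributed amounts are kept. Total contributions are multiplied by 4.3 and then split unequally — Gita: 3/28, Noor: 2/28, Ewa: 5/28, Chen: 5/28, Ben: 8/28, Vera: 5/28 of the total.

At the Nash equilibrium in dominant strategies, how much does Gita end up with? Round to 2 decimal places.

29.21 dollars

A player with share s gets back 4.3·s per unit contributed, so full contribution is dominant for anyone with s > 1/4.3 = 0.2326 and zero contribution is dominant for anyone below.
Ben alone (share 8/28) is above the threshold, contributing 20; the remaining 5 contribute 0. Total contributed: 20.
Gita keeps 20 and receives 4.3 × 20 × 3/28 = 9.21 from the chores-and-supplies kitty, for a payoff of 29.21.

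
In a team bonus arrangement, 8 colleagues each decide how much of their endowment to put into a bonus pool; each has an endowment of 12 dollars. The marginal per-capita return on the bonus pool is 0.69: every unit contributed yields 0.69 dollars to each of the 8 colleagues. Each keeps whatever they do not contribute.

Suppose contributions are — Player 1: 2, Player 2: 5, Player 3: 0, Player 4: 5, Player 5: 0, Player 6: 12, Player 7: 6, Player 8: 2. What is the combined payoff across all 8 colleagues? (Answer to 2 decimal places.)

240.64 dollars

Total contributed: 2 + 5 + 0 + 5 + 0 + 12 + 6 + 2 = 32; total kept: 8 × 12 − 32 = 64.
The bonus pool pays out 0.69 × 8 × 32 = 176.64 in aggregate.
Group total = 64 + 176.64 = 240.64.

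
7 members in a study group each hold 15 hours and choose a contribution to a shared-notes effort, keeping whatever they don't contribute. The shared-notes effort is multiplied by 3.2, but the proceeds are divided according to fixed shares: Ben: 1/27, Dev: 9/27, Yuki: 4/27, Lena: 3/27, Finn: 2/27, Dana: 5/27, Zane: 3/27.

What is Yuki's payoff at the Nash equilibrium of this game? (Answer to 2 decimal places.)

22.11 hours

Player j's private return per contributed unit is 3.2 × (j's share). Contributing is weakly dominant for j when that share is at least 1/3.2 = 0.3125, and contributing 0 is dominant otherwise.
The only share above 0.3125 is Dev's 9/27, contributing 15; the remaining 6 contribute 0. Total contributed: 15.
Yuki keeps 15 and receives 3.2 × 15 × 4/27 = 7.11 from the shared-notes effort, for a payoff of 22.11.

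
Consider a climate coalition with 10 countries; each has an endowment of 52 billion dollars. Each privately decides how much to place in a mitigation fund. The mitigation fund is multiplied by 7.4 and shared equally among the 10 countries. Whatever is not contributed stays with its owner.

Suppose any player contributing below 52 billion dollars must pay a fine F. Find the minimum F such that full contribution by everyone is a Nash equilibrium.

Given the others contribute fully, the best deviation is to contribute 0 (any partial contribution still incurs the fine and gives up units whose private return 0.7400 is below 1).
Deviating from 52 to 0 saves 52 billion dollars but forfeits the deviator's share of the drop in the mitigation fund: 7.4/10 × 52 = 38.48.
So the deviation gain is 52 − 38.48 = 13.52, and the fine must be at least 13.52 billion dollars to wipe it out.

13.52 billion dollars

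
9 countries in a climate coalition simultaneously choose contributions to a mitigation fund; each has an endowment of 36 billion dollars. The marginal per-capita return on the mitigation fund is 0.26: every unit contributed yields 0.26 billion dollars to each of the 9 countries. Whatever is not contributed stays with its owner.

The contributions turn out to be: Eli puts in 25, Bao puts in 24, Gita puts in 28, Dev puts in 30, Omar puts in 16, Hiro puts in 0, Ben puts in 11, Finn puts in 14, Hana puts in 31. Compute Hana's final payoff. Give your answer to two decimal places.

51.54 billion dollars

Total contributed: 25 + 24 + 28 + 30 + 16 + 0 + 11 + 14 + 31 = 179.
Each receives 0.26 × 179 = 46.54 from the mitigation fund.
Hana keeps 36 − 31 = 5, so Hana's payoff is 5 + 46.54 = 51.54.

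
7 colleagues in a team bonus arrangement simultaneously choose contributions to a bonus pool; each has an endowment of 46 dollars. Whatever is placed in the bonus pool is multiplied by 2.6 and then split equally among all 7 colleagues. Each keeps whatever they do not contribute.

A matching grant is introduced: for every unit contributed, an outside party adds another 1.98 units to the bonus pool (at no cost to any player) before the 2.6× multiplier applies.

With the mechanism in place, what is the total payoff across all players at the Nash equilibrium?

2494.86 dollars

Under the mechanism each unit contributed yields 2.6 × 2.98 / 7 = 1.1069 back to its contributor per unit of net cost, which exceeds 1, making full contribution the dominant choice for everyone.
So the Nash equilibrium is full contribution by all 7; the group earns 2.6 × 2.98 × 322 = 2494.86.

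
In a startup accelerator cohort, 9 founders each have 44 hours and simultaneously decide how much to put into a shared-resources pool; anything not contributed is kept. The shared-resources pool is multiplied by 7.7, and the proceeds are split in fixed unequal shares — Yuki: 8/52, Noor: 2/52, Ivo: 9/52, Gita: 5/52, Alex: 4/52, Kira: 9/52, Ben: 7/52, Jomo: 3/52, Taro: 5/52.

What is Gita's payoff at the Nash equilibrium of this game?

174.31 hours

Each unit j contributes comes back to j as 7.7 × (j's share), so j prefers to contribute only if that share exceeds 1/7.7 = 0.1299; otherwise keeping the unit dominates.
Yuki, Ivo, Kira and Ben are above the threshold, contributing 44 each; the remaining 5 contribute 0. Total contributed: 176.
Gita keeps 44 and receives 7.7 × 176 × 5/52 = 130.31 from the shared-resources pool, for a payoff of 174.31.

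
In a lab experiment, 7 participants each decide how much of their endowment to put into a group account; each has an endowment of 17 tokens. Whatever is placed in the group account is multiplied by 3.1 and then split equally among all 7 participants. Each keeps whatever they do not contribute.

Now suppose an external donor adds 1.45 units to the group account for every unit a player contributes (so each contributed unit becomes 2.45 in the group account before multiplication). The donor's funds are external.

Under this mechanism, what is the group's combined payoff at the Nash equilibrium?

903.81 tokens

Under the mechanism each unit contributed yields 3.1 × 2.45 / 7 = 1.0850 back to its contributor per unit of net cost, which exceeds 1, making full contribution the dominant choice for everyone.
So the Nash equilibrium is full contribution by all 7; the group earns 3.1 × 2.45 × 119 = 903.81.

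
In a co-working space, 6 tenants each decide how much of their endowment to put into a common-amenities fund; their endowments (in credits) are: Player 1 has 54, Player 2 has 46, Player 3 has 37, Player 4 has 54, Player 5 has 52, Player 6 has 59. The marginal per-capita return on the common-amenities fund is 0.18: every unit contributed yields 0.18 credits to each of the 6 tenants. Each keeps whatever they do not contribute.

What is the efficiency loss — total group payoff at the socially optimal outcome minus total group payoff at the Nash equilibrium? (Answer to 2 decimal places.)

The private return per contributed unit is 0.18 < 1 for everyone, so the Nash equilibrium is zero contribution and the group total is Σ E_j = 54 + 46 + 37 + 54 + 52 + 59 = 302.
Each contributed unit returns 1.080 to the group, so the social optimum is full contribution by everyone: group total = 1.080 × 302 = 326.16.
Efficiency loss = (1.080 − 1) × 302 = 24.16.

24.16 credits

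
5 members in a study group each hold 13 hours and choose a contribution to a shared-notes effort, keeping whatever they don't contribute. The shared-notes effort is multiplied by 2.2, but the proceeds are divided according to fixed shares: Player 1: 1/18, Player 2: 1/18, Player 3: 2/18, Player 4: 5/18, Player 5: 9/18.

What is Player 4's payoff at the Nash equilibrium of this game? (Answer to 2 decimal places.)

Each unit j contributes comes back to j as 2.2 × (j's share), so j prefers to contribute only if that share exceeds 1/2.2 = 0.4545; otherwise keeping the unit dominates.
Player 5 alone (share 9/18) is above the threshold, contributing 13; the remaining 4 contribute 0. Total contributed: 13.
Player 4 keeps 13 and receives 2.2 × 13 × 5/18 = 7.94 from the shared-notes effort, for a payoff of 20.94.

20.94 hours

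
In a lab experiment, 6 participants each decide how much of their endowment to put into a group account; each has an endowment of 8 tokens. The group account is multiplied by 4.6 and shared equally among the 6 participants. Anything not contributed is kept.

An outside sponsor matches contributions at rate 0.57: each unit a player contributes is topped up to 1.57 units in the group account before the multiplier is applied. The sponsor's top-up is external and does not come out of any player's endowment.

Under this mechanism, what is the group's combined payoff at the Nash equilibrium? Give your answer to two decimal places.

With the mechanism, a contributed unit returns 4.6 × 1.57 / 6 = 1.2037 per unit of net cost to the contributor — now above 1 — so contributing fully is weakly dominant for every player.
At the Nash equilibrium everyone contributes 8. Group total payoff = 4.6 × 1.57 × 48 = 346.66.

346.66 tokens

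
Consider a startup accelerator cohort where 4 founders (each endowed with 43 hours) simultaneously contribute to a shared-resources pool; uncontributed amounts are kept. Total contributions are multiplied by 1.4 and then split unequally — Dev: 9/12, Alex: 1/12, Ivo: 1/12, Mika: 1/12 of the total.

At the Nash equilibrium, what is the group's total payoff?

189.20 hours

For player j, contributing a unit is worthwhile iff 1.4 × (j's share) ≥ 1, i.e. iff j's share is at least 0.7143.
Dev alone (share 9/12) is above the threshold, contributing 43; the remaining 3 contribute 0. Total contributed: 43.
The shared-resources pool pays out 1.4 × 43 = 60.20 in total (split across the unequal shares, but the aggregate is all that matters for the group sum).
The 3 free-riders keep 43 each, adding 129. Group total = 129 + 60.20 = 189.20.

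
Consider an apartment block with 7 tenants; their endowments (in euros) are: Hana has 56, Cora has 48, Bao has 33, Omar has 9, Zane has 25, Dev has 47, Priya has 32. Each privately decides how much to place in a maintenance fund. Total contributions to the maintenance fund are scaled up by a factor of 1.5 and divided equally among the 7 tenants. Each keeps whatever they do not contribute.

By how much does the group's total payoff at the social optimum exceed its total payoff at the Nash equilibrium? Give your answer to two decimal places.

The private return per contributed unit is 1.5/7 = 0.2143 < 1 for every player regardless of endowment, so the Nash equilibrium is zero contribution and the group total is Σ E_j = 56 + 48 + 33 + 9 + 25 + 47 + 32 = 250.
Each contributed unit returns 1.500 to the group, so the social optimum is full contribution by everyone: group total = 1.500 × 250 = 375.00.
Efficiency loss = (1.500 − 1) × 250 = 125.00.

125.00 euros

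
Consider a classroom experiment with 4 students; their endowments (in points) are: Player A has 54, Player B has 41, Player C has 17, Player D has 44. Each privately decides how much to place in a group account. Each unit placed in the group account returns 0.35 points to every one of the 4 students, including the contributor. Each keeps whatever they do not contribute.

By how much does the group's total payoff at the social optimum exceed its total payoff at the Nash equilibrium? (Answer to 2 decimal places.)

The private return per contributed unit is 0.35 < 1 for everyone, so the Nash equilibrium is zero contribution and the group total is Σ E_j = 54 + 41 + 17 + 44 = 156.
Each contributed unit returns 1.400 to the group, so the social optimum is full contribution by everyone: group total = 1.400 × 156 = 218.40.
Efficiency loss = (1.400 − 1) × 156 = 62.40.

62.40 points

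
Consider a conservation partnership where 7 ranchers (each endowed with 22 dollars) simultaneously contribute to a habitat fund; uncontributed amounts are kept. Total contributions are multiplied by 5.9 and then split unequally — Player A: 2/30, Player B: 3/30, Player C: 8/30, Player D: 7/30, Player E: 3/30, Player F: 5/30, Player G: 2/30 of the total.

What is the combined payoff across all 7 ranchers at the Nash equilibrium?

369.60 dollars

Each unit j contributes comes back to j as 5.9 × (j's share), so j prefers to contribute only if that share exceeds 1/5.9 = 0.1695; otherwise keeping the unit dominates.
The shares above 0.1695 belong to Player C and Player D, contributing 22 each; the remaining 5 contribute 0. Total contributed: 44.
The habitat fund pays out 5.9 × 44 = 259.60 in total (split across the unequal shares, but the aggregate is all that matters for the group sum).
The 5 free-riders keep 22 each, adding 110. Group total = 110 + 259.60 = 369.60.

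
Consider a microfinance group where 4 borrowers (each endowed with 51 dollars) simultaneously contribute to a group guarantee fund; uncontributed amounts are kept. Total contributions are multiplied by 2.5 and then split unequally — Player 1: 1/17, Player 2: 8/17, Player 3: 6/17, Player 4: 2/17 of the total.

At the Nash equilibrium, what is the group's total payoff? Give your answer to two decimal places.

280.50 dollars

For player j, contributing a unit is worthwhile iff 2.5 × (j's share) ≥ 1, i.e. iff j's share is at least 0.4000.
The only share above 0.4000 is Player 2's 8/17, contributing 51; the remaining 3 contribute 0. Total contributed: 51.
The group guarantee fund pays out 2.5 × 51 = 127.50 in total (split across the unequal shares, but the aggregate is all that matters for the group sum).
The 3 free-riders keep 51 each, adding 153. Group total = 153 + 127.50 = 280.50.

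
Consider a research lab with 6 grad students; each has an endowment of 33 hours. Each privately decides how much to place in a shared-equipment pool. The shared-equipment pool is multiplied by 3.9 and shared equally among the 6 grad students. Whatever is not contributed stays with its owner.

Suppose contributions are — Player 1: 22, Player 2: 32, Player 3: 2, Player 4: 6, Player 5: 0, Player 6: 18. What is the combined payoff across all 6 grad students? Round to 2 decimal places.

Total contributed: 22 + 32 + 2 + 6 + 0 + 18 = 80; total kept: 6 × 33 − 80 = 118.
The shared-equipment pool pays out 3.9 × 80 = 312.00 in aggregate.
Group total = 118 + 312.00 = 430.00.

430.00 hours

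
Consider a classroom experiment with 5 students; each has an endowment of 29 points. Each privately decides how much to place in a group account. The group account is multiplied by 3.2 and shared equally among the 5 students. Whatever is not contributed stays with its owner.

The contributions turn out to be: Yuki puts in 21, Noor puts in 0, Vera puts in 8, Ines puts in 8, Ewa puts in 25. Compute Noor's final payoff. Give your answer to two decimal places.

Total contributed: 21 + 0 + 8 + 8 + 25 = 62.
Each receives 3.2 × 62 / 5 = 39.68 from the group account.
Noor keeps 29 − 0 = 29, so Noor's payoff is 29 + 39.68 = 68.68.

68.68 points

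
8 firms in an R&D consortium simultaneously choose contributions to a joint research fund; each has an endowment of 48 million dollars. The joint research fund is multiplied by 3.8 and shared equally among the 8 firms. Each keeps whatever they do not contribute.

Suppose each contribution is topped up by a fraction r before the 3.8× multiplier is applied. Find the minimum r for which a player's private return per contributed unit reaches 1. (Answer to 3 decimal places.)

1.105

With matching at rate r, one contributed unit becomes (1 + r) in the joint research fund and returns 3.8 × (1 + r) / 8 to the contributor.
Setting this equal to 1: 1 + r = 8/3.8 = 2.1053.
So the minimum matching rate is r = 2.1053 − 1 = 1.105.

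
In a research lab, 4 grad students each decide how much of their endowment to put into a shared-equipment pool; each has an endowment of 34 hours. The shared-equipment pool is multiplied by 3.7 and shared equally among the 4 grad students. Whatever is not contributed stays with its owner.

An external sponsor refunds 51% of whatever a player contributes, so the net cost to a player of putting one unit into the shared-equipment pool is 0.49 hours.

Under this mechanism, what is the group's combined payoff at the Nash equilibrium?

572.56 hours

The effective private return per unit is now (3.7/4) / 0.49 = 1.8878 > 1, so every player's dominant strategy flips to full contribution.
At the Nash equilibrium everyone contributes 34. Group total payoff = 4 × (34 × 0.51 + 3.7 × 34) = 572.56.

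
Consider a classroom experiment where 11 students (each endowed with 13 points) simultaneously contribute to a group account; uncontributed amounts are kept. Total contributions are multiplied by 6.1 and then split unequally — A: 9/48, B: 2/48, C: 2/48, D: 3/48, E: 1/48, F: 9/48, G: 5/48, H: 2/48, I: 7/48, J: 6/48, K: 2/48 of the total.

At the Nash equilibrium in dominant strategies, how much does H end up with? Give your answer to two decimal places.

Player j's private return per contributed unit is 6.1 × (j's share). Contributing is weakly dominant for j when that share is at least 1/6.1 = 0.1639, and contributing 0 is dominant otherwise.
A and F are above the threshold, contributing 13 each; the remaining 9 contribute 0. Total contributed: 26.
H keeps 13 and receives 6.1 × 26 × 2/48 = 6.61 from the group account, for a payoff of 19.61.

19.61 points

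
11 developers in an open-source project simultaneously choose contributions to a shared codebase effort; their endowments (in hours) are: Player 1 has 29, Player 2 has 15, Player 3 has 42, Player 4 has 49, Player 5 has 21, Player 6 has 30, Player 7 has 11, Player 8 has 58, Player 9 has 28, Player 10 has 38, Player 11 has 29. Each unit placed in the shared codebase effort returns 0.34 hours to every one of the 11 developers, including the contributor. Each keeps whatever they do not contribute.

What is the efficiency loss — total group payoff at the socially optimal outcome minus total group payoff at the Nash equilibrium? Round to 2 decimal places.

The private return per contributed unit is 0.34 < 1 for everyone, so the Nash equilibrium is zero contribution and the group total is Σ E_j = 29 + 15 + 42 + 49 + 21 + 30 + 11 + 58 + 28 + 38 + 29 = 350.
Each contributed unit returns 3.740 to the group, so the social optimum is full contribution by everyone: group total = 3.740 × 350 = 1309.00.
Efficiency loss = (3.740 − 1) × 350 = 959.00.

959.00 hours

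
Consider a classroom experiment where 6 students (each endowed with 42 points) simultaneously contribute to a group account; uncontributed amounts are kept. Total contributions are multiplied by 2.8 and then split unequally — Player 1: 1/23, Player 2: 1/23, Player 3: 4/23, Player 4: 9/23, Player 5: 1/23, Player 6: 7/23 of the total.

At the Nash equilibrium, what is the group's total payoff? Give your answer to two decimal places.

Player j's private return per contributed unit is 2.8 × (j's share). Contributing is weakly dominant for j when that share is at least 1/2.8 = 0.3571, and contributing 0 is dominant otherwise.
Only Player 4 (9/23) clears that bar, contributing 42; the remaining 5 contribute 0. Total contributed: 42.
The group account pays out 2.8 × 42 = 117.60 in total (split across the unequal shares, but the aggregate is all that matters for the group sum).
The 5 free-riders keep 42 each, adding 210. Group total = 210 + 117.60 = 327.60.

327.60 points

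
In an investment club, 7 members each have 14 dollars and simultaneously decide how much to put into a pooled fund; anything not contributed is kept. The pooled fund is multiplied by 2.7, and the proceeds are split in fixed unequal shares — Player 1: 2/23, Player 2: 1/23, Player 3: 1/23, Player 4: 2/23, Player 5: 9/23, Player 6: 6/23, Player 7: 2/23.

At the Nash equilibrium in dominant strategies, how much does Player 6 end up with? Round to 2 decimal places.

23.86 dollars

A player with share s gets back 2.7·s per unit contributed, so full contribution is dominant for anyone with s > 1/2.7 = 0.3704 and zero contribution is dominant for anyone below.
Only Player 5 (9/23) clears that bar, contributing 14; the remaining 6 contribute 0. Total contributed: 14.
Player 6 keeps 14 and receives 2.7 × 14 × 6/23 = 9.86 from the pooled fund, for a payoff of 23.86.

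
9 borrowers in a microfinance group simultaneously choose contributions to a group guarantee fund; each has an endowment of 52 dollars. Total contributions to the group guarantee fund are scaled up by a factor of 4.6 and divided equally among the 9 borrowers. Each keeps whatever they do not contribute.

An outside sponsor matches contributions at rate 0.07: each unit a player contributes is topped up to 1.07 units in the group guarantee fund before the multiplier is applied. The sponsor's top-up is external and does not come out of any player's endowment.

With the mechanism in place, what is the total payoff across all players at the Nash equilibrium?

With the mechanism, a contributed unit returns 4.6 × 1.07 / 9 = 0.5469 per unit of net cost — still below 1 — so contributing 0 remains dominant for every player.
At the Nash equilibrium no one contributes; group total payoff = 9 × 52 = 468.

468.00 dollars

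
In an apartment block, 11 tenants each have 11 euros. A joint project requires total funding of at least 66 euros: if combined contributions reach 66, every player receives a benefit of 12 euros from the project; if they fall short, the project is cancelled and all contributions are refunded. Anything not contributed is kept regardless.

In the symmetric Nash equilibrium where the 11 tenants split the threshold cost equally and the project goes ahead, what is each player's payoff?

17 euros

Equal share of the threshold: 66/11 = 6.
At this profile no one gains by cutting their contribution: any cut drops the total below 66, the project is cancelled, contributions are refunded, and the deviator ends with 11, which is less than 11 − 6 + 12 = 17. Contributing more than 6 just wastes the excess. So contributing exactly 6 is a best response.
Each player's payoff: 11 − 6 + 12 = 17.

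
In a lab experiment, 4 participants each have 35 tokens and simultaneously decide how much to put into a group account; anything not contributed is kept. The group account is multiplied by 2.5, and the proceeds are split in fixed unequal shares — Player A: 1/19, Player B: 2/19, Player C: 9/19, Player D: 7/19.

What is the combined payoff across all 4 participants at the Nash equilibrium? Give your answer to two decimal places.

192.50 tokens

For player j, contributing a unit is worthwhile iff 2.5 × (j's share) ≥ 1, i.e. iff j's share is at least 0.4000.
Only Player C (9/19) clears that bar, contributing 35; the remaining 3 contribute 0. Total contributed: 35.
The group account pays out 2.5 × 35 = 87.50 in total (split across the unequal shares, but the aggregate is all that matters for the group sum).
The 3 free-riders keep 35 each, adding 105. Group total = 105 + 87.50 = 192.50.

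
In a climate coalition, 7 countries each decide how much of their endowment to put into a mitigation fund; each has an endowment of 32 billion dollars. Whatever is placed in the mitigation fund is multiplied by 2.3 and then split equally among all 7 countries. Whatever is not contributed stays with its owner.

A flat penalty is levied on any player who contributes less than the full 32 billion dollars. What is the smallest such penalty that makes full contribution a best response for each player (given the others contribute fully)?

Given the others contribute fully, the best deviation is to contribute 0 (any partial contribution still incurs the fine and gives up units whose private return 0.3286 is below 1).
Deviating from 32 to 0 saves 32 billion dollars but forfeits the deviator's share of the drop in the mitigation fund: 2.3/7 × 32 = 10.51.
So the deviation gain is 32 − 10.51 = 21.49, and the fine must be at least 21.49 billion dollars to wipe it out.

21.49 billion dollars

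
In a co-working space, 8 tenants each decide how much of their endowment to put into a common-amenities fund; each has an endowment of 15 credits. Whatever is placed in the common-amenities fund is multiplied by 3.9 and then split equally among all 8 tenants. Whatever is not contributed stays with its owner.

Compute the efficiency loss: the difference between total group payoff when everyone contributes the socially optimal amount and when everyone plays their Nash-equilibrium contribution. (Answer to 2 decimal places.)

Each contributed unit returns 3.9/8 = 0.4875 to its contributor — below 1 — so contributing 0 is dominant for every player. At the Nash equilibrium everyone keeps their 15, and the group total is 8 × 15 = 120.
Each contributed unit returns 3.900 to the group as a whole (0.4875 to each of 8 players), which exceeds 1, so the social optimum is full contribution: group total = 3.900 × 120 = 468.00.
Efficiency loss = 468.00 − 120 = 348.00.

348.00 credits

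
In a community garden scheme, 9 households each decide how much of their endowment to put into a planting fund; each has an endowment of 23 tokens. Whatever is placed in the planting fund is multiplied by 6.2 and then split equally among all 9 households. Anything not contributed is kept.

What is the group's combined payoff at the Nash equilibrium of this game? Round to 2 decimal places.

Each contributed unit returns 6.2/9 = 0.6889 to its contributor — below 1 — so contributing 0 is dominant for every player. At the Nash equilibrium everyone keeps their 23, and the group total is 9 × 23 = 207.

207.00 tokens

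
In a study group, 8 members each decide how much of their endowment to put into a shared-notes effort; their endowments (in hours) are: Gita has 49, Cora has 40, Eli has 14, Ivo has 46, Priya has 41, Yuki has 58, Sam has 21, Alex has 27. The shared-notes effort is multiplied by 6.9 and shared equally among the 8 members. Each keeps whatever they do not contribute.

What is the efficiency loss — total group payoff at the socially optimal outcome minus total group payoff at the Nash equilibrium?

The private return per contributed unit is 6.9/8 = 0.8625 < 1 for every player regardless of endowment, so the Nash equilibrium is zero contribution and the group total is Σ E_j = 49 + 40 + 14 + 46 + 41 + 58 + 21 + 27 = 296.
Each contributed unit returns 6.900 to the group, so the social optimum is full contribution by everyone: group total = 6.900 × 296 = 2042.40.
Efficiency loss = (6.900 − 1) × 296 = 1746.40.

1746.40 hours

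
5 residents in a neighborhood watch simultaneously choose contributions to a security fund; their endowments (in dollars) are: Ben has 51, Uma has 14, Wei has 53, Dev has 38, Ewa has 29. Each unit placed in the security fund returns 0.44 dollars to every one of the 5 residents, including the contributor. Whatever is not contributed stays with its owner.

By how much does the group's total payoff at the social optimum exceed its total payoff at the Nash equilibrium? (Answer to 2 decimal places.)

The private return per contributed unit is 0.44 < 1 for everyone, so the Nash equilibrium is zero contribution and the group total is Σ E_j = 51 + 14 + 53 + 38 + 29 = 185.
Each contributed unit returns 2.200 to the group, so the social optimum is full contribution by everyone: group total = 2.200 × 185 = 407.00.
Efficiency loss = (2.200 − 1) × 185 = 222.00.

222.00 dollars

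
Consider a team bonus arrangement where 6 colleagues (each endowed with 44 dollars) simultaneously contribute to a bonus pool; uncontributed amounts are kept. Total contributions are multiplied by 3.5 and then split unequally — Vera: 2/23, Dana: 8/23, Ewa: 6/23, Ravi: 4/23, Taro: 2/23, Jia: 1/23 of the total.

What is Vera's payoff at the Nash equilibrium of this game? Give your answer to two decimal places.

For player j, contributing a unit is worthwhile iff 3.5 × (j's share) ≥ 1, i.e. iff j's share is at least 0.2857.
The only share above 0.2857 is Dana's 8/23, contributing 44; the remaining 5 contribute 0. Total contributed: 44.
Vera keeps 44 and receives 3.5 × 44 × 2/23 = 13.39 from the bonus pool, for a payoff of 57.39.

57.39 dollars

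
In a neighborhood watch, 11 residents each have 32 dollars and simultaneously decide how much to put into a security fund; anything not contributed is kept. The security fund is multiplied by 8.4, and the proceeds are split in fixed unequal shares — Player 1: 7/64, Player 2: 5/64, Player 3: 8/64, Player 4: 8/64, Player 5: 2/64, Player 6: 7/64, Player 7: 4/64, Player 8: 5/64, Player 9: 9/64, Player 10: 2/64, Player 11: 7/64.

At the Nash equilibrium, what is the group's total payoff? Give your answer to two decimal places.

A player with share s gets back 8.4·s per unit contributed, so full contribution is dominant for anyone with s > 1/8.4 = 0.1190 and zero contribution is dominant for anyone below.
The shares above 0.1190 belong to Player 3, Player 4 and Player 9, contributing 32 each; the remaining 8 contribute 0. Total contributed: 96.
The security fund pays out 8.4 × 96 = 806.40 in total (split across the unequal shares, but the aggregate is all that matters for the group sum).
The 8 free-riders keep 32 each, adding 256. Group total = 256 + 806.40 = 1062.40.

1062.40 dollars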